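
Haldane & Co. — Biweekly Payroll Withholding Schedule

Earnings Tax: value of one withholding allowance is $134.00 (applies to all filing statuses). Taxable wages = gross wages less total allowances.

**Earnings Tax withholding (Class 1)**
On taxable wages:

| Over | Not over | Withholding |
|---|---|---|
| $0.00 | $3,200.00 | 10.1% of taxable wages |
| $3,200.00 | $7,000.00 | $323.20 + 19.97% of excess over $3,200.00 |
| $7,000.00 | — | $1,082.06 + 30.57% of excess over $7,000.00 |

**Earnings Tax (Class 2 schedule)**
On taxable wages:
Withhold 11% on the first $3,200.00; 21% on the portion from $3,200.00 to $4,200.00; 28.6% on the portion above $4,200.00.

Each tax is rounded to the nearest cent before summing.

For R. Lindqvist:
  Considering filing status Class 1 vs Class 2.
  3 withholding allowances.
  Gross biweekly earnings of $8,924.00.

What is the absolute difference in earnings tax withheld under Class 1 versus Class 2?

Earnings Tax (Class 1): taxable = $8,924.00 − 3×$134.00 = $8,522.00
  $1,082.06 + 30.57% × ($8,522.00 − $7,000.00) = $1,082.06 + 30.57% × $1,522.00 = $1,547.34
Earnings Tax (Class 2): taxable = $8,924.00 − 3×$134.00 = $8,522.00
  $562.00 + 28.6% × ($8,522.00 − $4,200.00) = $562.00 + 28.6% × $4,322.00 = $1,798.09
Difference: |$1,547.34 − $1,798.09| = $250.75 (higher under Class 2)

$250.75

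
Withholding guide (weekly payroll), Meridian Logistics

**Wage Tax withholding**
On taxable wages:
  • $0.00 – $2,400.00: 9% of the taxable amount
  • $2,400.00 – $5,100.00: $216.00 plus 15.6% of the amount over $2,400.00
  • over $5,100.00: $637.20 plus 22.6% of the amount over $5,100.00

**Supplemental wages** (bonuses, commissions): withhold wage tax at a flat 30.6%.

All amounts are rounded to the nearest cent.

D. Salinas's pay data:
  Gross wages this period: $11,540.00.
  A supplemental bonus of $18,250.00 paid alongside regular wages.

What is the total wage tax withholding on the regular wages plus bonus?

$7,677.14

Wage Tax: taxable = $11,540.00
  $637.20 + 22.6% × ($11,540.00 − $5,100.00) = $637.20 + 22.6% × $6,440.00 = $2,092.64
Supplemental (30.6% flat on bonus): 30.6% × $18,250.00 = $5,584.50
Total wage tax: $2,092.64 + $5,584.50 = $7,677.14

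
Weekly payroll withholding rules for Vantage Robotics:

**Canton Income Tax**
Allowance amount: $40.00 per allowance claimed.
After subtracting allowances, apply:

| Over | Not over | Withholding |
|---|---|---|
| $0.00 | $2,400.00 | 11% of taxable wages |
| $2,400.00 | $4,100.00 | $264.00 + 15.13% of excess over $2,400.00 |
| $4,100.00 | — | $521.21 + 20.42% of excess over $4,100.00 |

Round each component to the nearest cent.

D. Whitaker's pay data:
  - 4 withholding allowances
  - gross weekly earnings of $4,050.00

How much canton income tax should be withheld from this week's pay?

Canton Income Tax: taxable = $4,050.00 − 4×$40.00 = $3,890.00
  $264.00 + 15.13% × ($3,890.00 − $2,400.00) = $264.00 + 15.13% × $1,490.00 = $489.44

$489.44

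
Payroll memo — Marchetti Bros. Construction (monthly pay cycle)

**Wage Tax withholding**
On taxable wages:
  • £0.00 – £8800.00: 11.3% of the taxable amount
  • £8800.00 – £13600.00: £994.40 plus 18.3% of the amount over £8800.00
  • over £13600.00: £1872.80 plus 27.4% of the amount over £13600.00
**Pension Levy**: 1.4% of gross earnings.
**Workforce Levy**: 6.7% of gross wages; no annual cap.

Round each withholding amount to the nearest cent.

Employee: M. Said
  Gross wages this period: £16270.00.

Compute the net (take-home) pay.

Wage Tax: taxable = £16270.00
  £1872.80 + 27.4% × (£16270.00 − £13600.00) = £1872.80 + 27.4% × £2670.00 = £2604.38
Pension Levy: 1.4% × £16270.00 = £227.78
Workforce Levy: 6.7% × £16270.00 = £1090.09
Total withheld: £2604.38 + £227.78 + £1090.09 = £3922.25
Net pay: £16270.00 − £3922.25 = £12347.75

£12347.75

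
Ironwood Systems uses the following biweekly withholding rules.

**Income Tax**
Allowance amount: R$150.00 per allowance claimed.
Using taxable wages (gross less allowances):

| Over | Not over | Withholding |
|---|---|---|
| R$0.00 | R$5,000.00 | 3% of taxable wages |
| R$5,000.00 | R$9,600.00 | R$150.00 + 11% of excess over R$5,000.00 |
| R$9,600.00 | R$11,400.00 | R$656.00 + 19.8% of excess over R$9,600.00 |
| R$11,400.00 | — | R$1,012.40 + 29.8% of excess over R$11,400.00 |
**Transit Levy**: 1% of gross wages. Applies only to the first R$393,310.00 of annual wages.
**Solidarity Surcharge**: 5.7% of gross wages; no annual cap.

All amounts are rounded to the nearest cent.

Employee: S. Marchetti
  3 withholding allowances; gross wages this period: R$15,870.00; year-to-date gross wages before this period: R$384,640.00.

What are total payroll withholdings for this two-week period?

R$3,201.65

Income Tax: taxable = R$15,870.00 − 3×R$150.00 = R$15,420.00
  R$1,012.40 + 29.8% × (R$15,420.00 − R$11,400.00) = R$1,012.40 + 29.8% × R$4,020.00 = R$2,210.36
Transit Levy: cap R$393,310.00 − YTD R$384,640.00 = R$8,670.00 subject; 1% × R$8,670.00 = R$86.70
Solidarity Surcharge: 5.7% × R$15,870.00 = R$904.59
Total: R$2,210.36 + R$86.70 + R$904.59 = R$3,201.65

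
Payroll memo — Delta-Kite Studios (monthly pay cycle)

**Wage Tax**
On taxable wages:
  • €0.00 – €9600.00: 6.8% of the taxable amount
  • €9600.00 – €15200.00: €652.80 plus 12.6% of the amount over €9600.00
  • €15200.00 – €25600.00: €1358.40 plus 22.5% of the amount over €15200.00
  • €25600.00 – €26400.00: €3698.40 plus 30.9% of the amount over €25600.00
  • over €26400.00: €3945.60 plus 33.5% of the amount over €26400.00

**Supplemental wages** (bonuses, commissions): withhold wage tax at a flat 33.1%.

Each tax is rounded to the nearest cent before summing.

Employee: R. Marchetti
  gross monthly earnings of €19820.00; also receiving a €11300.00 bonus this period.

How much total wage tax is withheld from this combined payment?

Wage Tax: taxable = €19820.00
  €1358.40 + 22.5% × (€19820.00 − €15200.00) = €1358.40 + 22.5% × €4620.00 = €2397.90
Supplemental (33.1% flat on bonus): 33.1% × €11300.00 = €3740.30
Total wage tax: €2397.90 + €3740.30 = €6138.20

€6138.20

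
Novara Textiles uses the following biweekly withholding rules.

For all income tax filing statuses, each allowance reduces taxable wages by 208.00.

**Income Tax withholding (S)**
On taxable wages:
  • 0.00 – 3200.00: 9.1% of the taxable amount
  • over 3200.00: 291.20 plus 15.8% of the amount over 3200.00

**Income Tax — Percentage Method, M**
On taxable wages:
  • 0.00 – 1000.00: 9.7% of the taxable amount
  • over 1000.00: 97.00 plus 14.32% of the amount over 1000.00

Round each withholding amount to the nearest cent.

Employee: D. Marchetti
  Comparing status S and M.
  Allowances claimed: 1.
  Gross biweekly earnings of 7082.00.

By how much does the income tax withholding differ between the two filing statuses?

Income Tax (S): taxable = 7082.00 − 1×208.00 = 6874.00
  291.20 + 15.8% × (6874.00 − 3200.00) = 291.20 + 15.8% × 3674.00 = 871.69
Income Tax (M): taxable = 7082.00 − 1×208.00 = 6874.00
  97.00 + 14.32% × (6874.00 − 1000.00) = 97.00 + 14.32% × 5874.00 = 938.16
Difference: |871.69 − 938.16| = 66.47 (higher under M)

66.47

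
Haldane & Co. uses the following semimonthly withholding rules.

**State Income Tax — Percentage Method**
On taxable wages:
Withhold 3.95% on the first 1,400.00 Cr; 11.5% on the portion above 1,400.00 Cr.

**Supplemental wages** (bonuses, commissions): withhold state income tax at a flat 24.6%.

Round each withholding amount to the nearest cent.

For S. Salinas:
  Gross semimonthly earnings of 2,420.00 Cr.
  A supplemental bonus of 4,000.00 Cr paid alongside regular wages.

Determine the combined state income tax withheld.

1,156.60 Cr

State Income Tax: taxable = 2,420.00 Cr
  55.30 Cr + 11.5% × (2,420.00 Cr − 1,400.00 Cr) = 55.30 Cr + 11.5% × 1,020.00 Cr = 172.60 Cr
Supplemental (24.6% flat on bonus): 24.6% × 4,000.00 Cr = 984.00 Cr
Total state income tax: 172.60 Cr + 984.00 Cr = 1,156.60 Cr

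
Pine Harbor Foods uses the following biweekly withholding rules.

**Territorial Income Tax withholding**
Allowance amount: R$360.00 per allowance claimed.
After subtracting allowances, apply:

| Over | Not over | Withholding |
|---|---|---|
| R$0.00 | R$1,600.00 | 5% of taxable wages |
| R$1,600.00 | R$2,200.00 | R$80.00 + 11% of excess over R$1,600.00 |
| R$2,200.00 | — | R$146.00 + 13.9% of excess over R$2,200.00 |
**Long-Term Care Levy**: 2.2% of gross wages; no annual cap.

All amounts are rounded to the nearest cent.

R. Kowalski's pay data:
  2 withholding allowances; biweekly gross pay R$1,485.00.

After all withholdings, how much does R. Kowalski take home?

R$1,414.08

Territorial Income Tax: taxable = R$1,485.00 − 2×R$360.00 = R$765.00
  5% × R$765.00 = R$38.25
Long-Term Care Levy: 2.2% × R$1,485.00 = R$32.67
Total withheld: R$38.25 + R$32.67 = R$70.92
Net pay: R$1,485.00 − R$70.92 = R$1,414.08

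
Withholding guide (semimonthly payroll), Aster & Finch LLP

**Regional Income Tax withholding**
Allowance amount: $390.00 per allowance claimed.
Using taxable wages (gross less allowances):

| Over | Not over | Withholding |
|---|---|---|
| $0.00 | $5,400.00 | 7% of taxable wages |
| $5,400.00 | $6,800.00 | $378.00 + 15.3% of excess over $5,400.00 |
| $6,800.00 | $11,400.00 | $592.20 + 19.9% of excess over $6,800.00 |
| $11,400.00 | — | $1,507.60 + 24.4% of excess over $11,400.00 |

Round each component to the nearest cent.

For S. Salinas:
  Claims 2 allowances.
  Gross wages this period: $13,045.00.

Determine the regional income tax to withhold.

Regional Income Tax: taxable = $13,045.00 − 2×$390.00 = $12,265.00
  $1,507.60 + 24.4% × ($12,265.00 − $11,400.00) = $1,507.60 + 24.4% × $865.00 = $1,718.66

$1,718.66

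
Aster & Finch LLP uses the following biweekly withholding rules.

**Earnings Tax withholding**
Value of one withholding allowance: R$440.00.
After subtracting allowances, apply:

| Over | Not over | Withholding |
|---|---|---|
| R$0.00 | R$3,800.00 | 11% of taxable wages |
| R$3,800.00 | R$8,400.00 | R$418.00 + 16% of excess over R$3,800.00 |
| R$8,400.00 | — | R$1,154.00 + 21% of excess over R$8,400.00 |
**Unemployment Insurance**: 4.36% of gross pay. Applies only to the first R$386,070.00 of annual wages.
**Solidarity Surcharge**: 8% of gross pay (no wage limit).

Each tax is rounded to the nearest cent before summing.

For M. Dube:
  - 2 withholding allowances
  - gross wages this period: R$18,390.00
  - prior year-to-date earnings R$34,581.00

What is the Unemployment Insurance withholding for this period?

Unemployment Insurance: 4.36% × R$18,390.00 = R$801.80

R$801.80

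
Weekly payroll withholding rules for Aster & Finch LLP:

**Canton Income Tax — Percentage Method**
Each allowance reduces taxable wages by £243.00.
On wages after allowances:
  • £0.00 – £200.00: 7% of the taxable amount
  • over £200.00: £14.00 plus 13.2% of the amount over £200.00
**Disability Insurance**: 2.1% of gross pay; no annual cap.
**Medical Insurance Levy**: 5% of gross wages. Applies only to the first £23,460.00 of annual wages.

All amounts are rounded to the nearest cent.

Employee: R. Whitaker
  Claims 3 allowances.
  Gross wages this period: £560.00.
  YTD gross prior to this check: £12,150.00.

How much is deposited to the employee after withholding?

Canton Income Tax: taxable = £560.00 − 3×£243.00 = £-169.00
  Taxable ≤ 0 → £0.00
Disability Insurance: 2.1% × £560.00 = £11.76
Medical Insurance Levy: 5% × £560.00 = £28.00
Total withheld: £0.00 + £11.76 + £28.00 = £39.76
Net pay: £560.00 − £39.76 = £520.24

£520.24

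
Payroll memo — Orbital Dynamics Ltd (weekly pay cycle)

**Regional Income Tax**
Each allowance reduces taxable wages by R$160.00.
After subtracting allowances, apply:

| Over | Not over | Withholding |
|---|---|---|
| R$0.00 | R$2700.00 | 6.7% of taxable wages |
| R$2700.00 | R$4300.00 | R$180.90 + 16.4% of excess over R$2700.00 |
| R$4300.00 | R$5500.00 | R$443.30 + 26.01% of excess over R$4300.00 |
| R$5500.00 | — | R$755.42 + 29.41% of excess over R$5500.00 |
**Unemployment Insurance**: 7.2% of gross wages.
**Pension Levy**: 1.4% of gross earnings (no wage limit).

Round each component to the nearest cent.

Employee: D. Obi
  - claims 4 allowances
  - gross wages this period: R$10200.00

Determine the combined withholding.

Regional Income Tax: taxable = R$10200.00 − 4×R$160.00 = R$9560.00
  R$755.42 + 29.41% × (R$9560.00 − R$5500.00) = R$755.42 + 29.41% × R$4060.00 = R$1949.47
Unemployment Insurance: 7.2% × R$10200.00 = R$734.40
Pension Levy: 1.4% × R$10200.00 = R$142.80
Total: R$1949.47 + R$734.40 + R$142.80 = R$2826.67

R$2826.67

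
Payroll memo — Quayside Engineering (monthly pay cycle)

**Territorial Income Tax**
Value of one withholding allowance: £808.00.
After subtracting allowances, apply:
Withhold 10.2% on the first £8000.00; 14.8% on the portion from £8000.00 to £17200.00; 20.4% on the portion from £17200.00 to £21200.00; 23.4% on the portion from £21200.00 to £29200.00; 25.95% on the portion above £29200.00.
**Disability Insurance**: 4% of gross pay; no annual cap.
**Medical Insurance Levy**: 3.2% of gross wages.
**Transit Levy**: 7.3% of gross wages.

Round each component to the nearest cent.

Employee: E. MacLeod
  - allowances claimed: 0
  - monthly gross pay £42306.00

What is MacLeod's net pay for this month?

Territorial Income Tax: taxable = £42306.00
  £4865.60 + 25.95% × (£42306.00 − £29200.00) = £4865.60 + 25.95% × £13106.00 = £8266.61
Disability Insurance: 4% × £42306.00 = £1692.24
Medical Insurance Levy: 3.2% × £42306.00 = £1353.79
Transit Levy: 7.3% × £42306.00 = £3088.34
Total withheld: £8266.61 + £1692.24 + £1353.79 + £3088.34 = £14400.98
Net pay: £42306.00 − £14400.98 = £27905.02

£27905.02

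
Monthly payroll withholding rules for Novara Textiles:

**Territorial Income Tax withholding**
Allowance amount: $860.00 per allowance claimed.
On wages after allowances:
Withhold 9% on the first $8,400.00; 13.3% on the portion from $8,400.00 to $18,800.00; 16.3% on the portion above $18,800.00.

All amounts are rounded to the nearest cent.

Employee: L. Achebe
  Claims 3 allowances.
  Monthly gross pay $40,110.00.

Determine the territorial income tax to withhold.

Territorial Income Tax: taxable = $40,110.00 − 3×$860.00 = $37,530.00
  $2,139.20 + 16.3% × ($37,530.00 − $18,800.00) = $2,139.20 + 16.3% × $18,730.00 = $5,192.19

$5,192.19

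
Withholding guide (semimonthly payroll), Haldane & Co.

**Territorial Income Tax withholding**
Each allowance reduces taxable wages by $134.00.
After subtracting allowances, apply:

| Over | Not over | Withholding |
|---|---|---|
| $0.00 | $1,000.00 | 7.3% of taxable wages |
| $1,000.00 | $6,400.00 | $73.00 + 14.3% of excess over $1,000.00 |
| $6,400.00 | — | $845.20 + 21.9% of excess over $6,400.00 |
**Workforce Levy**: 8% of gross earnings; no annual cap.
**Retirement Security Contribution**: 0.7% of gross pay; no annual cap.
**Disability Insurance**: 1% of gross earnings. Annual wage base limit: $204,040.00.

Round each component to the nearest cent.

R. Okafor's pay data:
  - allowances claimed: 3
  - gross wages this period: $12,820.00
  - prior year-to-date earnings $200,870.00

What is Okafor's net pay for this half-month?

Territorial Income Tax: taxable = $12,820.00 − 3×$134.00 = $12,418.00
  $845.20 + 21.9% × ($12,418.00 − $6,400.00) = $845.20 + 21.9% × $6,018.00 = $2,163.14
Workforce Levy: 8% × $12,820.00 = $1,025.60
Retirement Security Contribution: 0.7% × $12,820.00 = $89.74
Disability Insurance: cap $204,040.00 − YTD $200,870.00 = $3,170.00 subject; 1% × $3,170.00 = $31.70
Total withheld: $2,163.14 + $1,025.60 + $89.74 + $31.70 = $3,310.18
Net pay: $12,820.00 − $3,310.18 = $9,509.82

$9,509.82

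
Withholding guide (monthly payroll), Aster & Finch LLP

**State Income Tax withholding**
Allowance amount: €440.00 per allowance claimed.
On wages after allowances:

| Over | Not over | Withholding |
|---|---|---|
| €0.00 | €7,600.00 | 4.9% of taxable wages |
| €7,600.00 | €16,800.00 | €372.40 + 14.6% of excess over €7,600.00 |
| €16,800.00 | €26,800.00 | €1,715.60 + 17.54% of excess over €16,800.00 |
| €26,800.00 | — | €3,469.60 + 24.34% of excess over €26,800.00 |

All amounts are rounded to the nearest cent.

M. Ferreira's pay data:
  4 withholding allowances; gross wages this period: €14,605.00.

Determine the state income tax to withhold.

€1,138.17

State Income Tax: taxable = €14,605.00 − 4×€440.00 = €12,845.00
  €372.40 + 14.6% × (€12,845.00 − €7,600.00) = €372.40 + 14.6% × €5,245.00 = €1,138.17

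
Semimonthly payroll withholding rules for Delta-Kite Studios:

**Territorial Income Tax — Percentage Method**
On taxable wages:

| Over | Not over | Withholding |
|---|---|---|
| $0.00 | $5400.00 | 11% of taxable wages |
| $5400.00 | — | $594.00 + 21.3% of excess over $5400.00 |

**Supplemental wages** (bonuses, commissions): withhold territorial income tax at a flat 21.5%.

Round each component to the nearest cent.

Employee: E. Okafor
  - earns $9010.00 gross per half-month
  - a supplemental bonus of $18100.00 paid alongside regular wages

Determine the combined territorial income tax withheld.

$5254.43

Territorial Income Tax: taxable = $9010.00
  $594.00 + 21.3% × ($9010.00 − $5400.00) = $594.00 + 21.3% × $3610.00 = $1362.93
Supplemental (21.5% flat on bonus): 21.5% × $18100.00 = $3891.50
Total territorial income tax: $1362.93 + $3891.50 = $5254.43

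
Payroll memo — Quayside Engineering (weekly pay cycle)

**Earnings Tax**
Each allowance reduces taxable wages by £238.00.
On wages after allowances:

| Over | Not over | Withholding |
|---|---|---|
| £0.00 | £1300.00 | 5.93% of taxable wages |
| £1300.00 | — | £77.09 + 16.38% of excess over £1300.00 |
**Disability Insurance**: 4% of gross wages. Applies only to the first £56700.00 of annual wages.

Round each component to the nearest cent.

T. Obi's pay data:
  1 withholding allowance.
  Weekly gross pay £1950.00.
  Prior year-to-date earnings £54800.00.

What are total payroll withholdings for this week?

£220.58

Earnings Tax: taxable = £1950.00 − 1×£238.00 = £1712.00
  £77.09 + 16.38% × (£1712.00 − £1300.00) = £77.09 + 16.38% × £412.00 = £144.58
Disability Insurance: cap £56700.00 − YTD £54800.00 = £1900.00 subject; 4% × £1900.00 = £76.00
Total: £144.58 + £76.00 = £220.58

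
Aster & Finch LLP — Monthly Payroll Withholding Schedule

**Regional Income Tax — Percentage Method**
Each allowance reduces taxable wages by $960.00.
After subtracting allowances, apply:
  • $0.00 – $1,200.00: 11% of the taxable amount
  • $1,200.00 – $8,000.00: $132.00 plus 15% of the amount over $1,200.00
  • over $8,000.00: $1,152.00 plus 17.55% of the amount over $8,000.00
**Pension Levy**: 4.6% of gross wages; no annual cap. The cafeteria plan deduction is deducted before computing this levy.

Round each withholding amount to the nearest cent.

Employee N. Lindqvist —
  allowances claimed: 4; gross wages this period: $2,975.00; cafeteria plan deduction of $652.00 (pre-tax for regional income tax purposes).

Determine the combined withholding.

$106.86

Regional Income Tax: taxable = $2,975.00 − $652.00 − 4×$960.00 = $-1,517.00
  Taxable ≤ 0 → $0.00
Pension Levy: 4.6% × $2,323.00 = $106.86
Total: $0.00 + $106.86 = $106.86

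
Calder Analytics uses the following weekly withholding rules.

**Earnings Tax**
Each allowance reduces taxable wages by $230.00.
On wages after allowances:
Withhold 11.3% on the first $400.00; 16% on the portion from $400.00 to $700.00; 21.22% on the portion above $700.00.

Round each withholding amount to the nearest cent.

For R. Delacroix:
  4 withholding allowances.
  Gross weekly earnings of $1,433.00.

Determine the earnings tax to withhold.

$63.28

Earnings Tax: taxable = $1,433.00 − 4×$230.00 = $513.00
  $45.20 + 16% × ($513.00 − $400.00) = $45.20 + 16% × $113.00 = $63.28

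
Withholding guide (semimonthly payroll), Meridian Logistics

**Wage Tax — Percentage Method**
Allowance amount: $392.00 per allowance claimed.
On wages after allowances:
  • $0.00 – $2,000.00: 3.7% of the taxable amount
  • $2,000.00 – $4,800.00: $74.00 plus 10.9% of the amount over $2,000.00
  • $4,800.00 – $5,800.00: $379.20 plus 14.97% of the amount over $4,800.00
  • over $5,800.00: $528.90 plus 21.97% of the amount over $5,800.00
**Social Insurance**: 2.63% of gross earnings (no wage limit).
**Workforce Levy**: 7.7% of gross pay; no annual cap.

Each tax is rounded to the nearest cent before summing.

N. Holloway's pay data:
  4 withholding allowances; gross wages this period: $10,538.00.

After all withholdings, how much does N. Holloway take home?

Wage Tax: taxable = $10,538.00 − 4×$392.00 = $8,970.00
  $528.90 + 21.97% × ($8,970.00 − $5,800.00) = $528.90 + 21.97% × $3,170.00 = $1,225.35
Social Insurance: 2.63% × $10,538.00 = $277.15
Workforce Levy: 7.7% × $10,538.00 = $811.43
Total withheld: $1,225.35 + $277.15 + $811.43 = $2,313.93
Net pay: $10,538.00 − $2,313.93 = $8,224.07

$8,224.07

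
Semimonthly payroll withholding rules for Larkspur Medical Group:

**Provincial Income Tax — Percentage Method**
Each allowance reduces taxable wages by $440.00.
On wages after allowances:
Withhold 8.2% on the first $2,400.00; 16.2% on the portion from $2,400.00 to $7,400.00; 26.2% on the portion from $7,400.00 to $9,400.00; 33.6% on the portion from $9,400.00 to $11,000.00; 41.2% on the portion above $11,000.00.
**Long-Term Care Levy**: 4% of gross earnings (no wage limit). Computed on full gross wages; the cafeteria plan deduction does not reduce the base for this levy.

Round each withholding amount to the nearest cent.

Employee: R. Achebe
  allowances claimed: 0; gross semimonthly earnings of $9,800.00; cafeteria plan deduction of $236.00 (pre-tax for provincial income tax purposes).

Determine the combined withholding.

$1,977.90

Provincial Income Tax: taxable = $9,800.00 − $236.00 = $9,564.00
  $1,530.80 + 33.6% × ($9,564.00 − $9,400.00) = $1,530.80 + 33.6% × $164.00 = $1,585.90
Long-Term Care Levy: 4% × $9,800.00 = $392.00
Total: $1,585.90 + $392.00 = $1,977.90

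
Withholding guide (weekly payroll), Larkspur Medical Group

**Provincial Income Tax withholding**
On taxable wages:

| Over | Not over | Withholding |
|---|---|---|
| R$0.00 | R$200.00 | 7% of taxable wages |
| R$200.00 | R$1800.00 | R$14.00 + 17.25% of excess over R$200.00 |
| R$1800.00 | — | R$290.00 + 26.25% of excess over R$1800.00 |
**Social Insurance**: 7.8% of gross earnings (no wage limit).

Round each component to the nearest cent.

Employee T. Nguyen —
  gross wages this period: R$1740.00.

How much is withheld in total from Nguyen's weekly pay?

R$415.37

Provincial Income Tax: taxable = R$1740.00
  R$14.00 + 17.25% × (R$1740.00 − R$200.00) = R$14.00 + 17.25% × R$1540.00 = R$279.65
Social Insurance: 7.8% × R$1740.00 = R$135.72
Total: R$279.65 + R$135.72 = R$415.37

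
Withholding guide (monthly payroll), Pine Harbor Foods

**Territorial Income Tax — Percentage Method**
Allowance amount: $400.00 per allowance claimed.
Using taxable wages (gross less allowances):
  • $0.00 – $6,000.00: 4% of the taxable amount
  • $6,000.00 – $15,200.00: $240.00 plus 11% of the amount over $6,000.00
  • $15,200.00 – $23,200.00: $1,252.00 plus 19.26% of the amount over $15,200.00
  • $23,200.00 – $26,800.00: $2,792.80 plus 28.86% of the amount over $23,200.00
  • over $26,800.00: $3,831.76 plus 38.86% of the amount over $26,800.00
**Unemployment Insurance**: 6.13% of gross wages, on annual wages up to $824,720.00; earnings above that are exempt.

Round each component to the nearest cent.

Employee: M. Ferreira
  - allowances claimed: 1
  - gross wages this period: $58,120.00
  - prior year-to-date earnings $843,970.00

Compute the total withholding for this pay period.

Territorial Income Tax: taxable = $58,120.00 − 1×$400.00 = $57,720.00
  $3,831.76 + 38.86% × ($57,720.00 − $26,800.00) = $3,831.76 + 38.86% × $30,920.00 = $15,847.27
Unemployment Insurance: YTD $843,970.00 ≥ cap $824,720.00 → $0.00
Total: $15,847.27 + $0.00 = $15,847.27

$15,847.27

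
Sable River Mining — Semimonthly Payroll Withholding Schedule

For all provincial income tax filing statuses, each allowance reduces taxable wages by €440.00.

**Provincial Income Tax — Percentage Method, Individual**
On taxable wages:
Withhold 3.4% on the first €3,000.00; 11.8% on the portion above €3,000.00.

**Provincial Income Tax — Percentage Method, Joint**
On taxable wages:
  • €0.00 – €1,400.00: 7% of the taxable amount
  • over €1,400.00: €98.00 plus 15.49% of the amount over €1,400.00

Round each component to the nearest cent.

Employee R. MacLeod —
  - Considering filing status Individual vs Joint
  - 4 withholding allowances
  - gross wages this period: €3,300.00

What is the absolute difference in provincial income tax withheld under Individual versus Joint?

Provincial Income Tax (Individual): taxable = €3,300.00 − 4×€440.00 = €1,540.00
  3.4% × €1,540.00 = €52.36
Provincial Income Tax (Joint): taxable = €3,300.00 − 4×€440.00 = €1,540.00
  €98.00 + 15.49% × (€1,540.00 − €1,400.00) = €98.00 + 15.49% × €140.00 = €119.69
Difference: |€52.36 − €119.69| = €67.33 (higher under Joint)

€67.33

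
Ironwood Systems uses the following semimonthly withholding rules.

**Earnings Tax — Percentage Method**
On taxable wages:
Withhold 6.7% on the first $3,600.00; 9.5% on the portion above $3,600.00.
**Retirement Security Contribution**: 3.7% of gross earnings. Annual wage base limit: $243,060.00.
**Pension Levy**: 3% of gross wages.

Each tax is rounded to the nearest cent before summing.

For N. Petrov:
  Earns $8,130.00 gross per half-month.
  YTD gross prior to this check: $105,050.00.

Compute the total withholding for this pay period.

Earnings Tax: taxable = $8,130.00
  $241.20 + 9.5% × ($8,130.00 − $3,600.00) = $241.20 + 9.5% × $4,530.00 = $671.55
Retirement Security Contribution: 3.7% × $8,130.00 = $300.81
Pension Levy: 3% × $8,130.00 = $243.90
Total: $671.55 + $300.81 + $243.90 = $1,216.26

$1,216.26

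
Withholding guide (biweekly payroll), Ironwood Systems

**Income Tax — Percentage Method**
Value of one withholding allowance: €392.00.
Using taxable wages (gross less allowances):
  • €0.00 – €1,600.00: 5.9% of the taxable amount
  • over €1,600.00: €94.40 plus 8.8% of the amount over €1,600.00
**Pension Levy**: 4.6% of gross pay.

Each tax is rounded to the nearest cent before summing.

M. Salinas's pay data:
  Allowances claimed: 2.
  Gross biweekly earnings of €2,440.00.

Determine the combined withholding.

Income Tax: taxable = €2,440.00 − 2×€392.00 = €1,656.00
  €94.40 + 8.8% × (€1,656.00 − €1,600.00) = €94.40 + 8.8% × €56.00 = €99.33
Pension Levy: 4.6% × €2,440.00 = €112.24
Total: €99.33 + €112.24 = €211.57

€211.57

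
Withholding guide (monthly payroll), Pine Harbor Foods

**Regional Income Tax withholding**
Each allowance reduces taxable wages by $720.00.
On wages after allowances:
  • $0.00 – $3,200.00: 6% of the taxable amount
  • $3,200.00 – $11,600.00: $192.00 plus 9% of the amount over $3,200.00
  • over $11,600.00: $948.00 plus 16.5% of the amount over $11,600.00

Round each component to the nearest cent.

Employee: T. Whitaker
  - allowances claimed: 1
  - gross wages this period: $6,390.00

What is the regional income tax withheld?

$414.30

Regional Income Tax: taxable = $6,390.00 − 1×$720.00 = $5,670.00
  $192.00 + 9% × ($5,670.00 − $3,200.00) = $192.00 + 9% × $2,470.00 = $414.30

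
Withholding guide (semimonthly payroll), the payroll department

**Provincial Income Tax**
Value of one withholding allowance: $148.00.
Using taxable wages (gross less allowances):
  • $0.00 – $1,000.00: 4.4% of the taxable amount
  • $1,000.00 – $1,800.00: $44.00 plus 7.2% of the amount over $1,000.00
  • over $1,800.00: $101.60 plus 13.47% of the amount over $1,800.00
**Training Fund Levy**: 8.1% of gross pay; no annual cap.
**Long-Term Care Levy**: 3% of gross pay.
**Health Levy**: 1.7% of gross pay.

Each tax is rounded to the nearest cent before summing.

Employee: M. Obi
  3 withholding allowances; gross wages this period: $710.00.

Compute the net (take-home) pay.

$607.42

Provincial Income Tax: taxable = $710.00 − 3×$148.00 = $266.00
  4.4% × $266.00 = $11.70
Training Fund Levy: 8.1% × $710.00 = $57.51
Long-Term Care Levy: 3% × $710.00 = $21.30
Health Levy: 1.7% × $710.00 = $12.07
Total withheld: $11.70 + $57.51 + $21.30 + $12.07 = $102.58
Net pay: $710.00 − $102.58 = $607.42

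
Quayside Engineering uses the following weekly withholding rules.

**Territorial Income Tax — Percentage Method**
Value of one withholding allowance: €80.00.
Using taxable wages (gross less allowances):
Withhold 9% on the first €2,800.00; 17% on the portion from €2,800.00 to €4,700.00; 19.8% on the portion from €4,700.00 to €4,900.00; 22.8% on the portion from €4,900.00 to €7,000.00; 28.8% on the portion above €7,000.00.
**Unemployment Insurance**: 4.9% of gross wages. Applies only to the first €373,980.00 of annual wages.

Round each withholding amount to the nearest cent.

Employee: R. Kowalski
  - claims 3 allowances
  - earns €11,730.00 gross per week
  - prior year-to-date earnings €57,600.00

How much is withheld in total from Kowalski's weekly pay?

€2,961.29

Territorial Income Tax: taxable = €11,730.00 − 3×€80.00 = €11,490.00
  €1,093.40 + 28.8% × (€11,490.00 − €7,000.00) = €1,093.40 + 28.8% × €4,490.00 = €2,386.52
Unemployment Insurance: 4.9% × €11,730.00 = €574.77
Total: €2,386.52 + €574.77 = €2,961.29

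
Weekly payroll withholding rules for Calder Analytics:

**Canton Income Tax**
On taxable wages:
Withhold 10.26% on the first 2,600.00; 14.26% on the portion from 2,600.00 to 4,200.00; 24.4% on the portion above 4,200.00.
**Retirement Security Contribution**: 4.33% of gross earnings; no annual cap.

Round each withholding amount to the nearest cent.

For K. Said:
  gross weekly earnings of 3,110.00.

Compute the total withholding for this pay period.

Canton Income Tax: taxable = 3,110.00
  266.76 + 14.26% × (3,110.00 − 2,600.00) = 266.76 + 14.26% × 510.00 = 339.49
Retirement Security Contribution: 4.33% × 3,110.00 = 134.66
Total: 339.49 + 134.66 = 474.15

474.15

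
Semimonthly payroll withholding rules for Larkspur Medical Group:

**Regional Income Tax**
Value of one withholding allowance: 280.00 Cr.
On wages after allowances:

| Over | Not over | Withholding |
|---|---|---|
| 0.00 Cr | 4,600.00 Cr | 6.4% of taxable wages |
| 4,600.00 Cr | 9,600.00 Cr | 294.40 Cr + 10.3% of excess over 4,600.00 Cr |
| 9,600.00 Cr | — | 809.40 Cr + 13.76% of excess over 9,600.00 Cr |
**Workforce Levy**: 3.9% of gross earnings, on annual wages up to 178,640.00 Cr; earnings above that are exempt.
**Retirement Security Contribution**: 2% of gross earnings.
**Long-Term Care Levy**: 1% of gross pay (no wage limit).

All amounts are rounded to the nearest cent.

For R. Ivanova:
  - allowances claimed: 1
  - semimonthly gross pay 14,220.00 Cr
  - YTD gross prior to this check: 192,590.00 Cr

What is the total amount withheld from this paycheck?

1,833.18 Cr

Regional Income Tax: taxable = 14,220.00 Cr − 1×280.00 Cr = 13,940.00 Cr
  809.40 Cr + 13.76% × (13,940.00 Cr − 9,600.00 Cr) = 809.40 Cr + 13.76% × 4,340.00 Cr = 1,406.58 Cr
Workforce Levy: YTD 192,590.00 Cr ≥ cap 178,640.00 Cr → 0.00 Cr
Retirement Security Contribution: 2% × 14,220.00 Cr = 284.40 Cr
Long-Term Care Levy: 1% × 14,220.00 Cr = 142.20 Cr
Total: 1,406.58 Cr + 0.00 Cr + 284.40 Cr + 142.20 Cr = 1,833.18 Cr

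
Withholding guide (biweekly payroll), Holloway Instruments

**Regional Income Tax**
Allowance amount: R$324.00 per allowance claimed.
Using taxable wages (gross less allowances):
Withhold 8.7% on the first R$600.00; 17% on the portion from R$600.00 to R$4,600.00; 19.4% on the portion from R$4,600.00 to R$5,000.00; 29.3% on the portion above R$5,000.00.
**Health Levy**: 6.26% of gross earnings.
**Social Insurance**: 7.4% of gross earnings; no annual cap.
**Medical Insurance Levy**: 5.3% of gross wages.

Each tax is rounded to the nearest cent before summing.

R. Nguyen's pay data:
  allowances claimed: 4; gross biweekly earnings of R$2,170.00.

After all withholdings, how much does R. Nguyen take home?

Regional Income Tax: taxable = R$2,170.00 − 4×R$324.00 = R$874.00
  R$52.20 + 17% × (R$874.00 − R$600.00) = R$52.20 + 17% × R$274.00 = R$98.78
Health Levy: 6.26% × R$2,170.00 = R$135.84
Social Insurance: 7.4% × R$2,170.00 = R$160.58
Medical Insurance Levy: 5.3% × R$2,170.00 = R$115.01
Total withheld: R$98.78 + R$135.84 + R$160.58 + R$115.01 = R$510.21
Net pay: R$2,170.00 − R$510.21 = R$1,659.79

R$1,659.79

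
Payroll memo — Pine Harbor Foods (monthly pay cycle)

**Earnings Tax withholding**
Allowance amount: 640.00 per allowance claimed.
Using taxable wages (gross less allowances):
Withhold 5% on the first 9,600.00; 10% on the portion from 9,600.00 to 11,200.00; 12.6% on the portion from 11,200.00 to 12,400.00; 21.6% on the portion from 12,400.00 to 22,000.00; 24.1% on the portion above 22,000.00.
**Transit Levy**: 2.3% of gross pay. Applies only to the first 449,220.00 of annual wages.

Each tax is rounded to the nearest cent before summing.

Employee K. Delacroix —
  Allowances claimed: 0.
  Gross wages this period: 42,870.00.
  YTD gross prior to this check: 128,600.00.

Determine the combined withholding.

8,880.48

Earnings Tax: taxable = 42,870.00
  2,864.80 + 24.1% × (42,870.00 − 22,000.00) = 2,864.80 + 24.1% × 20,870.00 = 7,894.47
Transit Levy: 2.3% × 42,870.00 = 986.01
Total: 7,894.47 + 986.01 = 8,880.48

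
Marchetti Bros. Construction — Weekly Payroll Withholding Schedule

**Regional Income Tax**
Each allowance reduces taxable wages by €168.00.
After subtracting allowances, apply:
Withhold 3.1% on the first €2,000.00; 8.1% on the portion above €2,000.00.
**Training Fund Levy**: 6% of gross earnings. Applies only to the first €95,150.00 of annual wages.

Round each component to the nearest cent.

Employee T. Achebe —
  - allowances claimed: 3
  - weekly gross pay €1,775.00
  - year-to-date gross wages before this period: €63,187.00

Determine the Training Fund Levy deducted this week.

€106.50

Training Fund Levy: 6% × €1,775.00 = €106.50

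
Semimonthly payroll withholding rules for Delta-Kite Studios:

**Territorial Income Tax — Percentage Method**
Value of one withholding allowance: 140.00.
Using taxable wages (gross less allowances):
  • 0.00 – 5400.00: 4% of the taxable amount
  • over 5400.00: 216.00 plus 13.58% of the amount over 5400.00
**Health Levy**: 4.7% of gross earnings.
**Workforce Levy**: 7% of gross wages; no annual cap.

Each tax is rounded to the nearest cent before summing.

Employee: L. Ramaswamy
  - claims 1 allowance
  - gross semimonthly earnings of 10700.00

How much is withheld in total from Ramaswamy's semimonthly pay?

2168.63

Territorial Income Tax: taxable = 10700.00 − 1×140.00 = 10560.00
  216.00 + 13.58% × (10560.00 − 5400.00) = 216.00 + 13.58% × 5160.00 = 916.73
Health Levy: 4.7% × 10700.00 = 502.90
Workforce Levy: 7% × 10700.00 = 749.00
Total: 916.73 + 502.90 + 749.00 = 2168.63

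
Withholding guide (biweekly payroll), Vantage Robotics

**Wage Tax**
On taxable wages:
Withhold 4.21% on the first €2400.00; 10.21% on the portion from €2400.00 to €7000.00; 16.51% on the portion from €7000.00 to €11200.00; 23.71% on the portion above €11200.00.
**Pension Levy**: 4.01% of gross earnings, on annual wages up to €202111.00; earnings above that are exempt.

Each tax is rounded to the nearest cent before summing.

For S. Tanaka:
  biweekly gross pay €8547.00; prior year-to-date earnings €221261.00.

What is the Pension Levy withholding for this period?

Pension Levy: YTD €221261.00 ≥ cap €202111.00 → €0.00

€0.00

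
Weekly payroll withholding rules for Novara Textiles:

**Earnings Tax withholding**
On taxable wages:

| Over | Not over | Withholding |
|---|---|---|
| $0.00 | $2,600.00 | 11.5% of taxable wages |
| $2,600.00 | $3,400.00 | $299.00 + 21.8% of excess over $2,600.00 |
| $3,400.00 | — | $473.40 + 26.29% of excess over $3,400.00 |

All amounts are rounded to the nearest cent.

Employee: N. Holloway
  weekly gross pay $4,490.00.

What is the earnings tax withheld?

$759.96

Earnings Tax: taxable = $4,490.00
  $473.40 + 26.29% × ($4,490.00 − $3,400.00) = $473.40 + 26.29% × $1,090.00 = $759.96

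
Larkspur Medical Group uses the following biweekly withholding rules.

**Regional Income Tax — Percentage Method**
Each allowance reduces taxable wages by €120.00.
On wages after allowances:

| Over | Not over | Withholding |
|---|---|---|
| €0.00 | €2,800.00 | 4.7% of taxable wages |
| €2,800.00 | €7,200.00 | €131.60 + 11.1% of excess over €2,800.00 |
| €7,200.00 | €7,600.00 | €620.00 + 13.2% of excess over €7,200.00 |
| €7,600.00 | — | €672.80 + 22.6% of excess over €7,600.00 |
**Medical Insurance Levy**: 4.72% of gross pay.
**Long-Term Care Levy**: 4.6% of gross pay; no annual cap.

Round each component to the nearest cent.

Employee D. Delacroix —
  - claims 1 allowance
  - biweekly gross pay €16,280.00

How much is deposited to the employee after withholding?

€12,155.34

Regional Income Tax: taxable = €16,280.00 − 1×€120.00 = €16,160.00
  €672.80 + 22.6% × (€16,160.00 − €7,600.00) = €672.80 + 22.6% × €8,560.00 = €2,607.36
Medical Insurance Levy: 4.72% × €16,280.00 = €768.42
Long-Term Care Levy: 4.6% × €16,280.00 = €748.88
Total withheld: €2,607.36 + €768.42 + €748.88 = €4,124.66
Net pay: €16,280.00 − €4,124.66 = €12,155.34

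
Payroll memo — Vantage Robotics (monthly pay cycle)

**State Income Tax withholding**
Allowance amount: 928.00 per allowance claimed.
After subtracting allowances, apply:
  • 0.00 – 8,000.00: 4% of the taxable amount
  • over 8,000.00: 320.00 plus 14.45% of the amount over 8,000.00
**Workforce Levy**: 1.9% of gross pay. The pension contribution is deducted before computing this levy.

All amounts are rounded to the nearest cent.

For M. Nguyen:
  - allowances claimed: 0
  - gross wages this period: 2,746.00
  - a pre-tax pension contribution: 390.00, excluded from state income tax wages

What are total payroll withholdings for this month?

139.00

State Income Tax: taxable = 2,746.00 − 390.00 = 2,356.00
  4% × 2,356.00 = 94.24
Workforce Levy: 1.9% × 2,356.00 = 44.76
Total: 94.24 + 44.76 = 139.00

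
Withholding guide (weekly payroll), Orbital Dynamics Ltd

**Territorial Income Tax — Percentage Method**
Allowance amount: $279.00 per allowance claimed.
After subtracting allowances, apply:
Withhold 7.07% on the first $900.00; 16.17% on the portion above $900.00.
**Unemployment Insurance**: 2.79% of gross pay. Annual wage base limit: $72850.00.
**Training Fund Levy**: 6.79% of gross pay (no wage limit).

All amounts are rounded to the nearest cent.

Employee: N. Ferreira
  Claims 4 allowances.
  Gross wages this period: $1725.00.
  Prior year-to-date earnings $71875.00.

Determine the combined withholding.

Territorial Income Tax: taxable = $1725.00 − 4×$279.00 = $609.00
  7.07% × $609.00 = $43.06
Unemployment Insurance: cap $72850.00 − YTD $71875.00 = $975.00 subject; 2.79% × $975.00 = $27.20
Training Fund Levy: 6.79% × $1725.00 = $117.13
Total: $43.06 + $27.20 + $117.13 = $187.39

$187.39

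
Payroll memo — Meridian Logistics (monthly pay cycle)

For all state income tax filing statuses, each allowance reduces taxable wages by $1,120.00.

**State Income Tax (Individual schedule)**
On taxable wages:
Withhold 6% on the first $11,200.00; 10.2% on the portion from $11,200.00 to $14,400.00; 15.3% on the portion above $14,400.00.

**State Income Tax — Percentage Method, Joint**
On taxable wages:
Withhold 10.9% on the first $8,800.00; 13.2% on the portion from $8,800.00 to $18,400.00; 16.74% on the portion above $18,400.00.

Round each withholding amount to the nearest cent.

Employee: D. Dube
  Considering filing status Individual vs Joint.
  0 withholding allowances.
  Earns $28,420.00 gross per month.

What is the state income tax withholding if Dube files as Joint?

State Income Tax (Joint): taxable = $28,420.00
  $2,226.40 + 16.74% × ($28,420.00 − $18,400.00) = $2,226.40 + 16.74% × $10,020.00 = $3,903.75

$3,903.75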